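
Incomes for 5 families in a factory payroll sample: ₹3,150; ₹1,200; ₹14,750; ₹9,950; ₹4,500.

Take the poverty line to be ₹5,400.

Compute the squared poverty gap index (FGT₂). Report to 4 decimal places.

Below the line: ₹1,200, ₹3,150, ₹4,500 (q = 3 of N = 5).
Relative gaps: (5400−1200)/5400 = 0.7778; (5400−3150)/5400 = 0.4167; (5400−4500)/5400 = 0.1667.
Squared: 0.6049; 0.1736; 0.0278.
Sum = 0.806327; P₂ = 0.806327 / 5 = 0.1613.

0.1613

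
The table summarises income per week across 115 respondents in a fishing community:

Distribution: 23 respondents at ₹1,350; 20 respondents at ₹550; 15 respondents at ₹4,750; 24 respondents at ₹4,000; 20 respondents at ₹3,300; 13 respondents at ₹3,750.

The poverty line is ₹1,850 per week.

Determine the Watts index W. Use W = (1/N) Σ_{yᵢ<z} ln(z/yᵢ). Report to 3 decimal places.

Below the line: 20×₹550, 23×₹1,350 (q = 43 of N = 115).
Log shortfalls: ln(1850/550) = 1.2130 (×20); ln(1850/1350) = 0.3151 (×23).
W = 31.507317 / 115 = 0.274.

0.274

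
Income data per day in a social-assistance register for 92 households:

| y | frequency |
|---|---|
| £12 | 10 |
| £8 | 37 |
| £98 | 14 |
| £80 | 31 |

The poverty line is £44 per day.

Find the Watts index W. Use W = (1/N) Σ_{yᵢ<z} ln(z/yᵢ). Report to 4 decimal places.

0.8268

Below the line: 37×£8, 10×£12 (q = 47 of N = 92).
ln(z/y) terms: ln(44/8) = 1.7047 (×37); ln(44/12) = 1.2993 (×10).
W = 76.068509 / 92 = 0.8268.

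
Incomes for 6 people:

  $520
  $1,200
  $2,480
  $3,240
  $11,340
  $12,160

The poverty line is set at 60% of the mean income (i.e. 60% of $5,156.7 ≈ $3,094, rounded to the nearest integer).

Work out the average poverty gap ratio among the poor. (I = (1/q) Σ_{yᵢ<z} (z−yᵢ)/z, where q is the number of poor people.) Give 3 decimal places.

Incomes under z: $520, $1,200, $2,480 (q = 3 of N = 6).
Shortfall ratios (z−y)/z: 0.8319, 0.6122, 0.1984; sum = 1.642534.
The income-gap ratio divides by q (the poor only): 1.642534 / 3 = 0.548.

0.548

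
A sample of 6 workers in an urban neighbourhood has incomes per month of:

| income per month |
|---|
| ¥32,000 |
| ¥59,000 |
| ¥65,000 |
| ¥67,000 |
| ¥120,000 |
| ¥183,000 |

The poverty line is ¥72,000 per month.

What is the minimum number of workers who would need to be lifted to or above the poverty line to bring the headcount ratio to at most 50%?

4 of the 6 workers are poor, so H = 4/6 = 0.667.
A headcount ratio of at most 50% allows at most ⌊0.50 × 6⌋ = 3 poor workers.
So at least 4 − 3 = 1 must be lifted.

1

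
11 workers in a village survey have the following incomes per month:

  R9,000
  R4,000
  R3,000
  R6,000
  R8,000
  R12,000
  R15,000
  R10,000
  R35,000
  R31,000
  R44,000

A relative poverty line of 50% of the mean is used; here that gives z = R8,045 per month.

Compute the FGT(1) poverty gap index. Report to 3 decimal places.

0.126

Below z: R3,000, R4,000, R6,000, R8,000 (q = 4 of N = 11).
Relative gaps: (8045−3000)/8045 = 0.6271; (8045−4000)/8045 = 0.5028; (8045−6000)/8045 = 0.2542; (8045−8000)/8045 = 0.0056.
Σ = 1.389683. Dividing by the full population N = 11 gives P₁ = 0.126.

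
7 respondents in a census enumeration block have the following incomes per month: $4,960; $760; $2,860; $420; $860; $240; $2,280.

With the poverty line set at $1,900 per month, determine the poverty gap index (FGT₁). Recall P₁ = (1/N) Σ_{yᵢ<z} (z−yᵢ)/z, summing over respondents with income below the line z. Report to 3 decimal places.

Incomes under z: $240, $420, $760, $860 (q = 4 of N = 7).
Relative gaps: (1900−240)/1900 = 0.8737; (1900−420)/1900 = 0.7789; (1900−760)/1900 = 0.6000; (1900−860)/1900 = 0.5474.
Sum of shortfalls = 2.800000; P₁ averages over all N: 2.800000 / 7 = 0.400.

0.400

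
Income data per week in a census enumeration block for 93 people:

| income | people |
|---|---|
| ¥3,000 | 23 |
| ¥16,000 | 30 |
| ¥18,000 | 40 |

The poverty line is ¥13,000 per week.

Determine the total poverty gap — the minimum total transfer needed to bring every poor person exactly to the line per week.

¥230,000

Below z: 23×¥3,000 (q = 23 of N = 93).
Individual gaps: 23×(13000−3000) = 230000.
Aggregate gap = ¥230,000.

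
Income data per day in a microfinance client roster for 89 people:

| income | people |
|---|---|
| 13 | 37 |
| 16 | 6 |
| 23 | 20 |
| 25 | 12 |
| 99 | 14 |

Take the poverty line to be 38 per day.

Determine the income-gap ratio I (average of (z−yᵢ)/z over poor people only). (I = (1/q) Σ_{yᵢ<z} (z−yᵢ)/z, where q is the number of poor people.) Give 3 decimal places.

Below z: 37×13, 6×16, 20×23, 12×25 (q = 75 of N = 89).
Relative gaps: 0.6579 (×37), 0.5789 (×6), 0.3947 (×20), 0.3421 (×12); sum = 39.815789.
I averages over the q = 75 poor units only: 39.815789 / 75 = 0.531.

0.531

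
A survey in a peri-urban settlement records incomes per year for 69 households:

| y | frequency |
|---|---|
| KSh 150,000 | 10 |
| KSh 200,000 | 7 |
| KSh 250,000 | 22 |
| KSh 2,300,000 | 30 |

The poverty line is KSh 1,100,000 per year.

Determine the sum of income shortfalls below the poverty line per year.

Below z: 10×KSh 150,000, 7×KSh 200,000, 22×KSh 250,000 (q = 39 of N = 69).
Individual gaps: 10×(1100000−150000) = 9500000; 7×(1100000−200000) = 6300000; 22×(1100000−250000) = 18700000.
Aggregate gap = KSh 34,500,000.

KSh 34,500,000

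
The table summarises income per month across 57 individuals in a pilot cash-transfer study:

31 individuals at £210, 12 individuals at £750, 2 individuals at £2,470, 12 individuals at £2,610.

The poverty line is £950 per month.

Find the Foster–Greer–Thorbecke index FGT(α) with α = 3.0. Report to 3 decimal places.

Below z: 31×£210, 12×£750 (q = 43 of N = 57).
Relative gaps: (950−210)/950 = 0.7789 (×31); (950−750)/950 = 0.2105 (×12).
Raised to α = 3.0: 0.47263 (×31); 0.00933 (×12).
Sum = 14.763603; FGT(3.0) = 14.763603 / 57 = 0.259.

0.259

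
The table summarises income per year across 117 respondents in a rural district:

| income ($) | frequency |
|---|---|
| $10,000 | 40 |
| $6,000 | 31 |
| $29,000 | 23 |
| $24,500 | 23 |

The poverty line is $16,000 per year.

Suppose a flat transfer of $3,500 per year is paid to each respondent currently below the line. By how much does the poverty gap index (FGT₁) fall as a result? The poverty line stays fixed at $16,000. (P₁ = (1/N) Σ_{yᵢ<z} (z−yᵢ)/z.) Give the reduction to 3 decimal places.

Before: below the line — 31×$6,000, 40×$10,000; poverty gap index (FGT₁) = 0.29380.
After the $3,500 transfer: below the line — 31×$9,500, 40×$13,500; poverty gap index (FGT₁) = 0.16106.
Reduction = 0.29380 − 0.16106 = 0.133.

0.133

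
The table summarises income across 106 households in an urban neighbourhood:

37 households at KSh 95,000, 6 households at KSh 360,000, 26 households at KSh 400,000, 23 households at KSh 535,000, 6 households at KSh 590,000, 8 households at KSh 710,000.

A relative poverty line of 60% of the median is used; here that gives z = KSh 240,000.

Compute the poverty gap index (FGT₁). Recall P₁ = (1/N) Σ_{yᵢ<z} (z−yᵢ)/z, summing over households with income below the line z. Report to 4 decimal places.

Below z: 37×KSh 95,000 (q = 37 of N = 106).
Gap ratios (z−y)/z: (240000−95000)/240000 = 0.6042 (×37).
Σ = 22.354167. Dividing by the full population N = 106 gives P₁ = 0.2109.

0.2109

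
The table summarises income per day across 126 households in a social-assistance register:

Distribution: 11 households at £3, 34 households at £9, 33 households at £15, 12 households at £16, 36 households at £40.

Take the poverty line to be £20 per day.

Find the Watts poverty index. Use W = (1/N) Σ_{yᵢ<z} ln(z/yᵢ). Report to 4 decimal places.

Below z: 11×£3, 34×£9, 33×£15, 12×£16 (q = 90 of N = 126).
ln(z/y) terms: ln(20/3) = 1.8971 (×11); ln(20/9) = 0.7985 (×34); ln(20/15) = 0.2877 (×33); ln(20/16) = 0.2231 (×12).
W = 60.188813 / 126 = 0.4777.

0.4777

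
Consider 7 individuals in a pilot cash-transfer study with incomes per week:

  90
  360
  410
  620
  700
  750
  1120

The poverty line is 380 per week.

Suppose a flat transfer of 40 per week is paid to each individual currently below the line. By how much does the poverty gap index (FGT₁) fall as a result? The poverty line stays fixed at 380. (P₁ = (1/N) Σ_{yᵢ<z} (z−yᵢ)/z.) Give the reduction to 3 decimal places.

0.023

Before: below the line — 90, 360; poverty gap index (FGT₁) = 0.11654.
After the 40 transfer: below the line — 130; poverty gap index (FGT₁) = 0.09398.
Reduction = 0.11654 − 0.09398 = 0.023.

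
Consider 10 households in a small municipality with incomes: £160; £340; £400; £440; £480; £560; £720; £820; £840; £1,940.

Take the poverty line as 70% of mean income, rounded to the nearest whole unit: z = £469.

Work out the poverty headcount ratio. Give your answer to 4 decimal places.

0.4000

4 of the 10 households have income below £469.
H = 4/10 = 0.4000.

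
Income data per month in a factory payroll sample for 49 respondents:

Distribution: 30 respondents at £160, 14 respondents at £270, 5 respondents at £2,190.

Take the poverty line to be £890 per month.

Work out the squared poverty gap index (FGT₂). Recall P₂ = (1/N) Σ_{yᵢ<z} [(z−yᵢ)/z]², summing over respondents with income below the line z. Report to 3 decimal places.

Below the line: 30×£160, 14×£270 (q = 44 of N = 49).
Gap ratios (z−y)/z: (890−160)/890 = 0.8202 (×30); (890−270)/890 = 0.6966 (×14).
Squared: 0.6728 (×30); 0.4853 (×14).
Sum = 26.977149; P₂ = 26.977149 / 49 = 0.551.

0.551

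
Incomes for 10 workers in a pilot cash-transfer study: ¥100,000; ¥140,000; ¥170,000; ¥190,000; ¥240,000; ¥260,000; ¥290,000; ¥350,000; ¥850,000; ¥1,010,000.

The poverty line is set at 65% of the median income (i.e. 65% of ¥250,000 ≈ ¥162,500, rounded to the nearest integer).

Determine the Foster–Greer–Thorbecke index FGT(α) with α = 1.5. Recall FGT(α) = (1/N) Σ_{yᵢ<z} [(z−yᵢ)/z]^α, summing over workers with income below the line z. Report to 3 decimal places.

0.029

Below z: ¥100,000, ¥140,000 (q = 2 of N = 10).
Gap ratios (z−y)/z: (162500−100000)/162500 = 0.3846; (162500−140000)/162500 = 0.1385.
Raised to α = 1.5: 0.23853; 0.05152.
Sum = 0.290050; FGT(1.5) = 0.290050 / 10 = 0.029.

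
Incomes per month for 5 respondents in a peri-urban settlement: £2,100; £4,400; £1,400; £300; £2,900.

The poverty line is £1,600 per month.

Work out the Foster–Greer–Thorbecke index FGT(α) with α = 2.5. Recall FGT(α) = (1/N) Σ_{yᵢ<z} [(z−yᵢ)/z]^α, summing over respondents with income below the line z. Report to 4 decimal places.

0.1201

Below z: £300, £1,400 (q = 2 of N = 5).
Relative gaps: (1600−300)/1600 = 0.8125; (1600−1400)/1600 = 0.1250.
Raised to α = 2.5: 0.59506; 0.00552.
Sum = 0.600581; FGT(2.5) = 0.600581 / 5 = 0.1201.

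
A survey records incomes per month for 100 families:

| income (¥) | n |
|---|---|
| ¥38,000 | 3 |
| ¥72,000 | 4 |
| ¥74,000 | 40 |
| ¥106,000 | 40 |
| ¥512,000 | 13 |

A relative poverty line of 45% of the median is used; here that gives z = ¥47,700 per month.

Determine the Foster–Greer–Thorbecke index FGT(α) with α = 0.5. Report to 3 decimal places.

Poor units: 3×¥38,000 (q = 3 of N = 100).
Shortfall ratios: (47700−38000)/47700 = 0.2034 (×3).
Raised to α = 0.5: 0.45095 (×3).
Sum = 1.352845; FGT(0.5) = 1.352845 / 100 = 0.014.

0.014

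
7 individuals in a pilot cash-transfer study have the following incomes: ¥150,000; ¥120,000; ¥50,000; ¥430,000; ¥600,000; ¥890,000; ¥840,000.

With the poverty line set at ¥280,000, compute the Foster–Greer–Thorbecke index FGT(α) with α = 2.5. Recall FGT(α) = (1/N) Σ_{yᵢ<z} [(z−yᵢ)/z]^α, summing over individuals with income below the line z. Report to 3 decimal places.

Below z: ¥50,000, ¥120,000, ¥150,000 (q = 3 of N = 7).
Shortfall ratios: (280000−50000)/280000 = 0.8214; (280000−120000)/280000 = 0.5714; (280000−150000)/280000 = 0.4643.
Raised to α = 2.5: 0.61154; 0.24683; 0.14688.
Sum = 1.005254; FGT(2.5) = 1.005254 / 7 = 0.144.

0.144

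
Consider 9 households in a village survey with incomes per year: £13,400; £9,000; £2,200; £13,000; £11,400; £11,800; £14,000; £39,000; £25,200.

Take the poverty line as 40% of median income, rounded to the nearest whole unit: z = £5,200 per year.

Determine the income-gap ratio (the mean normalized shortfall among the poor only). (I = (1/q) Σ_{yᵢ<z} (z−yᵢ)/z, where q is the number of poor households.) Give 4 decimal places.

0.5769

Incomes under z: £2,200 (q = 1 of N = 9).
Shortfall ratios (z−y)/z: 0.5769; sum = 0.576923.
The income-gap ratio divides by q (the poor only): 0.576923 / 1 = 0.5769.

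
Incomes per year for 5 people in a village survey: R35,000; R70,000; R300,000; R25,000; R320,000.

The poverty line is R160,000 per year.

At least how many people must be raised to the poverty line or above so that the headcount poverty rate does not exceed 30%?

3 of the 5 people are poor, so H = 3/5 = 0.600.
A headcount ratio of at most 30% allows at most ⌊0.30 × 5⌋ = 1 poor people.
So at least 3 − 1 = 2 must be lifted.

2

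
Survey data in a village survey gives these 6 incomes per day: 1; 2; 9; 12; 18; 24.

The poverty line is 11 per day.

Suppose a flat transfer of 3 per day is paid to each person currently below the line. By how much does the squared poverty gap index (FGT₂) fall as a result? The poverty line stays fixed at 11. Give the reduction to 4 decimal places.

0.1377

Before: below the line — 1, 2, 9; squared poverty gap index (FGT₂) = 0.254821.
After the 3 transfer: below the line — 4, 5; squared poverty gap index (FGT₂) = 0.117080.
Reduction = 0.254821 − 0.117080 = 0.1377.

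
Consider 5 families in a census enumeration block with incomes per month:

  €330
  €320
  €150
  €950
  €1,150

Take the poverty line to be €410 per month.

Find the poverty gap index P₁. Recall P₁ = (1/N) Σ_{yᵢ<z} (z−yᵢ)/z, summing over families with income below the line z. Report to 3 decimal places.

0.210

Poor units: €150, €320, €330 (q = 3 of N = 5).
Relative gaps: (410−150)/410 = 0.6341; (410−320)/410 = 0.2195; (410−330)/410 = 0.1951.
Sum of shortfalls = 1.048780; P₁ averages over all N: 1.048780 / 5 = 0.210.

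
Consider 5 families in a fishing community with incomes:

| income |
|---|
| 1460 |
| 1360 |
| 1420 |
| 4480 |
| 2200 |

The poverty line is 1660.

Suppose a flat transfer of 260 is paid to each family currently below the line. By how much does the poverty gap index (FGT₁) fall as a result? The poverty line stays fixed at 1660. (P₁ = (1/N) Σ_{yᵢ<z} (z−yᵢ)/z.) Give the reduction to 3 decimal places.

0.084

Before: below the line — 1360, 1420, 1460; poverty gap index (FGT₁) = 0.08916.
After the 260 transfer: below the line — 1620; poverty gap index (FGT₁) = 0.00482.
Reduction = 0.08916 − 0.00482 = 0.084.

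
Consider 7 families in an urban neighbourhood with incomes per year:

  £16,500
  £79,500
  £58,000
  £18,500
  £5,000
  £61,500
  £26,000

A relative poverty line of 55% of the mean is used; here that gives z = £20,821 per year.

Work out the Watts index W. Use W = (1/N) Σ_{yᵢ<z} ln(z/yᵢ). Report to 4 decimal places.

0.2539

Incomes under z: £5,000, £16,500, £18,500 (q = 3 of N = 7).
Log gaps: ln(20821/5000) = 1.4265; ln(20821/16500) = 0.2326; ln(20821/18500) = 0.1182.
W = 1.777317 / 7 = 0.2539.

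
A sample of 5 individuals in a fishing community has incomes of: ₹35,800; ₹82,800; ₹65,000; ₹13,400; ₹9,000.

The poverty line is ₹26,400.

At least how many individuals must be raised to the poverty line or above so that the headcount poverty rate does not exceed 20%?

1

2 of the 5 individuals are poor, so H = 2/5 = 0.400.
A headcount ratio of at most 20% allows at most ⌊0.20 × 5⌋ = 1 poor individuals.
So at least 2 − 1 = 1 must be lifted.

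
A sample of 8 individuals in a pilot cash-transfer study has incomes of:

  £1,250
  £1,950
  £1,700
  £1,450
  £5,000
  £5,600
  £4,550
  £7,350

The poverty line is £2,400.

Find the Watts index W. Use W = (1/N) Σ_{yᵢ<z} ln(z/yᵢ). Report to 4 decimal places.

Below z: £1,250, £1,450, £1,700, £1,950 (q = 4 of N = 8).
ln(z/y) terms: ln(2400/1250) = 0.6523; ln(2400/1450) = 0.5039; ln(2400/1700) = 0.3448; ln(2400/1950) = 0.2076.
W = 1.708710 / 8 = 0.2136.

0.2136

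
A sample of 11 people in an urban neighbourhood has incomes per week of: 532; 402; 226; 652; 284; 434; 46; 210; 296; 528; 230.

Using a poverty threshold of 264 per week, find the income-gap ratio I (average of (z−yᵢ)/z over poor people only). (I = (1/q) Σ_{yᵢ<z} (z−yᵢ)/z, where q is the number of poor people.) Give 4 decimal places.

Below z: 46, 210, 226, 230 (q = 4 of N = 11).
Relative gaps: 0.8258, 0.2045, 0.1439, 0.1288; sum = 1.303030.
I averages over the q = 4 poor units only: 1.303030 / 4 = 0.3258.

0.3258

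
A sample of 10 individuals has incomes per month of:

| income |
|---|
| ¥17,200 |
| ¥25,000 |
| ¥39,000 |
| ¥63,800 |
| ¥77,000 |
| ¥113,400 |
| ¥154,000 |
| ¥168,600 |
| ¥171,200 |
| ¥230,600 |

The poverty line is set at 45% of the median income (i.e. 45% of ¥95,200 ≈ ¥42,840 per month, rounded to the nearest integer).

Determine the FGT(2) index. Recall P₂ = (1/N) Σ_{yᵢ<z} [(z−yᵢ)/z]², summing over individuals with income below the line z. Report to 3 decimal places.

Below the line: ¥17,200, ¥25,000, ¥39,000 (q = 3 of N = 10).
Relative gaps: (42840−17200)/42840 = 0.5985; (42840−25000)/42840 = 0.4164; (42840−39000)/42840 = 0.0896.
Squared: 0.3582; 0.1734; 0.0080.
Sum = 0.539661; P₂ = 0.539661 / 10 = 0.054.

0.054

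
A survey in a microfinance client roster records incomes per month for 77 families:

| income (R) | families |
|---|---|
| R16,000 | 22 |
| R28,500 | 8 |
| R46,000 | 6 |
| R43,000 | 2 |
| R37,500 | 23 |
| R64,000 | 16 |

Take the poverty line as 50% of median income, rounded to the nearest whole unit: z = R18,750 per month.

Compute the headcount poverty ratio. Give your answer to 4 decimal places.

22 of the 77 families have income below R18,750.
H = 22/77 = 0.2857.

0.2857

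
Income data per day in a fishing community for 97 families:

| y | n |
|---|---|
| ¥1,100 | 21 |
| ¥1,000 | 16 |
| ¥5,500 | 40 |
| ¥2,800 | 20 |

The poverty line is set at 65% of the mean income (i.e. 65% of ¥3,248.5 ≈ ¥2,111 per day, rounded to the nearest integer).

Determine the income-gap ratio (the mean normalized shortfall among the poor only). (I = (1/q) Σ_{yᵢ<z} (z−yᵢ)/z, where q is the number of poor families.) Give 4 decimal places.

0.4994

Below the line: 16×¥1,000, 21×¥1,100 (q = 37 of N = 97).
Relative gaps: 0.5263 (×16), 0.4789 (×21); sum = 18.477973.
The income-gap ratio divides by q (the poor only): 18.477973 / 37 = 0.4994.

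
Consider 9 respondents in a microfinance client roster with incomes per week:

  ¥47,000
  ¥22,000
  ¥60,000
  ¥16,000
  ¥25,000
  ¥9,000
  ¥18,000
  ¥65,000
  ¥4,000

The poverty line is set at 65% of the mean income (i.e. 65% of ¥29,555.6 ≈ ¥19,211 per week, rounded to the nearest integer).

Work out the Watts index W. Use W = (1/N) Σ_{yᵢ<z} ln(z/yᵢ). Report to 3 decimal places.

0.286

Incomes under z: ¥4,000, ¥9,000, ¥16,000, ¥18,000 (q = 4 of N = 9).
Log gaps: ln(19211/4000) = 1.5692; ln(19211/9000) = 0.7583; ln(19211/16000) = 0.1829; ln(19211/18000) = 0.0651.
W = 2.575453 / 9 = 0.286.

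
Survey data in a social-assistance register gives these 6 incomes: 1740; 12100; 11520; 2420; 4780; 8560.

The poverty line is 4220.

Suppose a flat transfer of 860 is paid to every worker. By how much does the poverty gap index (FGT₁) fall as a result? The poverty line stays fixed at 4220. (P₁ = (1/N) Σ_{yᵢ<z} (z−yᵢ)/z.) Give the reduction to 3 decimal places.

Before: below the line — 1740, 2420; poverty gap index (FGT₁) = 0.16904.
After the 860 transfer: below the line — 2600, 3280; poverty gap index (FGT₁) = 0.10111.
Reduction = 0.16904 − 0.10111 = 0.068.

0.068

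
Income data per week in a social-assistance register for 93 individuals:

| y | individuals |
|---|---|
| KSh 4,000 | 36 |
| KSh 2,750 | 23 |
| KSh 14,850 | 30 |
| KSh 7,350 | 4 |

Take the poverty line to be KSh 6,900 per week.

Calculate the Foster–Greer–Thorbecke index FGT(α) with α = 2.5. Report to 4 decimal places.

0.1137

Poor units: 23×KSh 2,750, 36×KSh 4,000 (q = 59 of N = 93).
Gap ratios (z−y)/z: (6900−2750)/6900 = 0.6014 (×23); (6900−4000)/6900 = 0.4203 (×36).
Raised to α = 2.5: 0.28054 (×23); 0.11452 (×36).
Sum = 10.575094; FGT(2.5) = 10.575094 / 93 = 0.1137.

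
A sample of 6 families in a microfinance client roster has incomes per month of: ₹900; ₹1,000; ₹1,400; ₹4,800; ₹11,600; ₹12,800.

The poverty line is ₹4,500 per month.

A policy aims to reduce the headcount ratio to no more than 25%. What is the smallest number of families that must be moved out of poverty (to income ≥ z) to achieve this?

Currently q = 3 of N = 6 are below the line (H = 0.500).
A headcount ratio of at most 25% allows at most ⌊0.25 × 6⌋ = 1 poor families.
So at least 3 − 1 = 2 must be lifted.

2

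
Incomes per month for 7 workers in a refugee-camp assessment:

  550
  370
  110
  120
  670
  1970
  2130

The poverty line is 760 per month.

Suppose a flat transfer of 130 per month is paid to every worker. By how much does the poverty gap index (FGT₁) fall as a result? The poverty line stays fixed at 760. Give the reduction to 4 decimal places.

0.1147

Before: below the line — 110, 120, 370, 550, 670; poverty gap index (FGT₁) = 0.372180.
After the 130 transfer: below the line — 240, 250, 500, 680; poverty gap index (FGT₁) = 0.257519.
Reduction = 0.372180 − 0.257519 = 0.1147.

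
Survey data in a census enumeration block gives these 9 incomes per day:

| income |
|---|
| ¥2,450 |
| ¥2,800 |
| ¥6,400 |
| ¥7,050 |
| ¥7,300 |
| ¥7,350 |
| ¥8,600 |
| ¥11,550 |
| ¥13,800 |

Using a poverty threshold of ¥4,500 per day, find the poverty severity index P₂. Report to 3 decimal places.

0.039

Below z: ¥2,450, ¥2,800 (q = 2 of N = 9).
Shortfall ratios: (4500−2450)/4500 = 0.4556; (4500−2800)/4500 = 0.3778.
Squared: 0.2075; 0.1427.
Sum = 0.350247; P₂ = 0.350247 / 9 = 0.039.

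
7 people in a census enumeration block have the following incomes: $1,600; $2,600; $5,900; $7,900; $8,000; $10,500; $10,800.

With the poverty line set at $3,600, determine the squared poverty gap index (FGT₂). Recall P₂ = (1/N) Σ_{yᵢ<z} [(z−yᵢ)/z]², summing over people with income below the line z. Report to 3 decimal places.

0.055

Incomes under z: $1,600, $2,600 (q = 2 of N = 7).
Shortfall ratios: (3600−1600)/3600 = 0.5556; (3600−2600)/3600 = 0.2778.
Squared: 0.3086; 0.0772.
Sum = 0.385802; P₂ = 0.385802 / 7 = 0.055.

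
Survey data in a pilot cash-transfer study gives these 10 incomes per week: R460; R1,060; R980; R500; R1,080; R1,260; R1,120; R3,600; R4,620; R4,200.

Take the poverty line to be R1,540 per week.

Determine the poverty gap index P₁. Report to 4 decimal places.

Poor units: R460, R500, R980, R1,060, R1,080, R1,120, R1,260 (q = 7 of N = 10).
Normalized shortfalls: (1540−460)/1540 = 0.7013; (1540−500)/1540 = 0.6753; (1540−980)/1540 = 0.3636; (1540−1060)/1540 = 0.3117; (1540−1080)/1540 = 0.2987; (1540−1120)/1540 = 0.2727; (1540−1260)/1540 = 0.1818.
Sum of shortfalls = 2.805195; P₁ averages over all N: 2.805195 / 10 = 0.2805.

0.2805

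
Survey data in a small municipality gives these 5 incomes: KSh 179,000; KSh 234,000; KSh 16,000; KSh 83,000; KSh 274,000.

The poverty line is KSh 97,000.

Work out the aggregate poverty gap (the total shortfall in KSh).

KSh 95,000

Below the line: KSh 16,000, KSh 83,000 (q = 2 of N = 5).
Individual gaps: 97000−16000 = 81000; 97000−83000 = 14000.
Aggregate gap = KSh 95,000.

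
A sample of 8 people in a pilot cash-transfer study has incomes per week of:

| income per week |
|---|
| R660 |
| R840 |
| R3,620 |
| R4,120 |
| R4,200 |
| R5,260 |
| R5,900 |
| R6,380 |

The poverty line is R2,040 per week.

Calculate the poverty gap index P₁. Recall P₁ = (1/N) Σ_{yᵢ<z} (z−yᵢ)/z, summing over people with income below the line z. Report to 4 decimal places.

Below z: R660, R840 (q = 2 of N = 8).
Shortfall ratios: (2040−660)/2040 = 0.6765; (2040−840)/2040 = 0.5882.
Sum of shortfalls = 1.264706; P₁ averages over all N: 1.264706 / 8 = 0.1581.

0.1581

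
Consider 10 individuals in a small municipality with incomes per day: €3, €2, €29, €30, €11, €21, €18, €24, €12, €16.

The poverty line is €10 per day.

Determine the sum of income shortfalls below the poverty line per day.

Below z: €2, €3 (q = 2 of N = 10).
Individual gaps: 10−2 = 8; 10−3 = 7.
Aggregate gap = €15.

€15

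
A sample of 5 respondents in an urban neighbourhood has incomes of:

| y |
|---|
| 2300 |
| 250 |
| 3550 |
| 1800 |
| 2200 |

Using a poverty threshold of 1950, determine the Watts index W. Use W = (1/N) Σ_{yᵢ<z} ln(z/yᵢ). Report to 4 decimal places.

Below z: 250, 1800 (q = 2 of N = 5).
Log gaps: ln(1950/250) = 2.0541; ln(1950/1800) = 0.0800.
W = 2.134166 / 5 = 0.4268.

0.4268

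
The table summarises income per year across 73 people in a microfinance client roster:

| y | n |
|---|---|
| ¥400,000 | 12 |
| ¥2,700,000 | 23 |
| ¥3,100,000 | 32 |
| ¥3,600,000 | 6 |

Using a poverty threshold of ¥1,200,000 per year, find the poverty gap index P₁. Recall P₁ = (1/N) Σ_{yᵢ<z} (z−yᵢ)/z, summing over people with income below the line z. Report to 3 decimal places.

0.110

Below z: 12×¥400,000 (q = 12 of N = 73).
Shortfall ratios: (1200000−400000)/1200000 = 0.6667 (×12).
Σ = 8.000000. Dividing by the full population N = 73 gives P₁ = 0.110.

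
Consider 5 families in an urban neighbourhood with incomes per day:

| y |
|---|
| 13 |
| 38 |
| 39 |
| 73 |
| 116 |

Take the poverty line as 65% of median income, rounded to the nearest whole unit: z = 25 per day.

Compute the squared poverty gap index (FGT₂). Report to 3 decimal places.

0.046

Below the line: 13 (q = 1 of N = 5).
Normalized shortfalls: (25−13)/25 = 0.4800.
Squared: 0.2304.
Sum = 0.230400; P₂ = 0.230400 / 5 = 0.046.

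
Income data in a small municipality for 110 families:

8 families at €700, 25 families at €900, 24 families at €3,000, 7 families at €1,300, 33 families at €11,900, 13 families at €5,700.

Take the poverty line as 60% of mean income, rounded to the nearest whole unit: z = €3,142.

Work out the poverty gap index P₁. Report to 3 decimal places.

Poor units: 8×€700, 25×€900, 7×€1,300, 24×€3,000 (q = 64 of N = 110).
Gap ratios (z−y)/z: (3142−700)/3142 = 0.7772 (×8); (3142−900)/3142 = 0.7136 (×25); (3142−1300)/3142 = 0.5863 (×7); (3142−3000)/3142 = 0.0452 (×24).
Σ = 29.245067. Dividing by the full population N = 110 gives P₁ = 0.266.

0.266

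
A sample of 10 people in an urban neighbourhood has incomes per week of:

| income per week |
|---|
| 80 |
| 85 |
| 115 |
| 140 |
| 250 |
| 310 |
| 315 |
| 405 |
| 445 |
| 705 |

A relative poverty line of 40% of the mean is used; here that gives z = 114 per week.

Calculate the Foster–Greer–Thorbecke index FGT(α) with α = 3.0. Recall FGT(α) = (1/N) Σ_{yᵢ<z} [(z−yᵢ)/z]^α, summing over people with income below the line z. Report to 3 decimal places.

Incomes under z: 80, 85 (q = 2 of N = 10).
Gap ratios (z−y)/z: (114−80)/114 = 0.2982; (114−85)/114 = 0.2544.
Raised to α = 3.0: 0.02653; 0.01646.
Sum = 0.042991; FGT(3.0) = 0.042991 / 10 = 0.004.

0.004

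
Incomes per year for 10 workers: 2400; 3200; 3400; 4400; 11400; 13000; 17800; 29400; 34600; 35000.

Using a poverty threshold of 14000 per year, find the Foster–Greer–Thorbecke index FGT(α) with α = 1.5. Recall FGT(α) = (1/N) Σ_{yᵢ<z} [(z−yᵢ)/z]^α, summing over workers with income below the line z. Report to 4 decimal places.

0.2758

Below z: 2400, 3200, 3400, 4400, 11400, 13000 (q = 6 of N = 10).
Gap ratios (z−y)/z: (14000−2400)/14000 = 0.8286; (14000−3200)/14000 = 0.7714; (14000−3400)/14000 = 0.7571; (14000−4400)/14000 = 0.6857; (14000−11400)/14000 = 0.1857; (14000−13000)/14000 = 0.0714.
Raised to α = 1.5: 0.75421; 0.67755; 0.65882; 0.56783; 0.08003; 0.01909.
Sum = 2.757536; FGT(1.5) = 2.757536 / 10 = 0.2758.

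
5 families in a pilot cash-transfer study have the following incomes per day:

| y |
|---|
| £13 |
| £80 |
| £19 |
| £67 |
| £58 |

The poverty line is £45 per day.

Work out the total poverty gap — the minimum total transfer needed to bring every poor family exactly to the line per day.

£58

Poor units: £13, £19 (q = 2 of N = 5).
Individual gaps: 45−13 = 32; 45−19 = 26.
Aggregate gap = £58.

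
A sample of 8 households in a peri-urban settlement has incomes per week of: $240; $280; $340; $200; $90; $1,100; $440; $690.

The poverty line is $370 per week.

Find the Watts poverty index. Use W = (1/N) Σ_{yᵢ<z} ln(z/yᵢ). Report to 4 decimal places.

Below the line: $90, $200, $240, $280, $340 (q = 5 of N = 8).
Log shortfalls: ln(370/90) = 1.4137; ln(370/200) = 0.6152; ln(370/240) = 0.4329; ln(370/280) = 0.2787; ln(370/340) = 0.0846.
W = 2.825014 / 8 = 0.3531.

0.3531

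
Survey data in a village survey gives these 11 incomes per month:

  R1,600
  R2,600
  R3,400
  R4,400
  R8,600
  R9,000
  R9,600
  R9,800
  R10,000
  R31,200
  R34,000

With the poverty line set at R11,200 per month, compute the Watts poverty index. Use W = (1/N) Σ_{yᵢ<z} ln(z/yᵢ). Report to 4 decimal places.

0.5833

Below the line: R1,600, R2,600, R3,400, R4,400, R8,600, R9,000, R9,600, R9,800, R10,000 (q = 9 of N = 11).
Log gaps: ln(11200/1600) = 1.9459; ln(11200/2600) = 1.4604; ln(11200/3400) = 1.1921; ln(11200/4400) = 0.9343; ln(11200/8600) = 0.2642; ln(11200/9000) = 0.2187; ln(11200/9600) = 0.1542; ln(11200/9800) = 0.1335; ln(11200/10000) = 0.1133.
W = 6.416612 / 11 = 0.5833.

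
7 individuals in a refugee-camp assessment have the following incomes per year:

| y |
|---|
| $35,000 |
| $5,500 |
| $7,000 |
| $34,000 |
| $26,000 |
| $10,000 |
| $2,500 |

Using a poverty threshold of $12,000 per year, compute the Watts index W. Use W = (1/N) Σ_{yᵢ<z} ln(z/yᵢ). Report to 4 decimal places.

Incomes under z: $2,500, $5,500, $7,000, $10,000 (q = 4 of N = 7).
Log gaps: ln(12000/2500) = 1.5686; ln(12000/5500) = 0.7802; ln(12000/7000) = 0.5390; ln(12000/10000) = 0.1823.
W = 3.070093 / 7 = 0.4386.

0.4386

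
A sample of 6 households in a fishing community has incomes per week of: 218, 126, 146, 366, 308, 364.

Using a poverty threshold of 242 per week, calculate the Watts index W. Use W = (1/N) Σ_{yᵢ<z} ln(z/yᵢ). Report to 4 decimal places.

0.2104

Incomes under z: 126, 146, 218 (q = 3 of N = 6).
ln(z/y) terms: ln(242/126) = 0.6527; ln(242/146) = 0.5053; ln(242/218) = 0.1044.
W = 1.262430 / 6 = 0.2104.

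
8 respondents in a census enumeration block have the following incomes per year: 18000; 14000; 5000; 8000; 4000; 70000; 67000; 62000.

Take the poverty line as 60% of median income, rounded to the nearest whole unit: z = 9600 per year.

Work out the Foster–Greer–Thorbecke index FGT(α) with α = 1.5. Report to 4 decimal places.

Below z: 4000, 5000, 8000 (q = 3 of N = 8).
Shortfall ratios: (9600−4000)/9600 = 0.5833; (9600−5000)/9600 = 0.4792; (9600−8000)/9600 = 0.1667.
Raised to α = 1.5: 0.44553; 0.33169; 0.06804.
Sum = 0.845258; FGT(1.5) = 0.845258 / 8 = 0.1057.

0.1057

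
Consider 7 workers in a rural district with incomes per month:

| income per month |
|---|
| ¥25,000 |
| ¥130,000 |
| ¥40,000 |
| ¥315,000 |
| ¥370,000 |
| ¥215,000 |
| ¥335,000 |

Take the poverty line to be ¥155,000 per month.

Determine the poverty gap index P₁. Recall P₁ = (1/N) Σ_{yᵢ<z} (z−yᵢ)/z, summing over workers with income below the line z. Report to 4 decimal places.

Poor units: ¥25,000, ¥40,000, ¥130,000 (q = 3 of N = 7).
Relative gaps: (155000−25000)/155000 = 0.8387; (155000−40000)/155000 = 0.7419; (155000−130000)/155000 = 0.1613.
Sum of shortfalls = 1.741935; P₁ averages over all N: 1.741935 / 7 = 0.2488.

0.2488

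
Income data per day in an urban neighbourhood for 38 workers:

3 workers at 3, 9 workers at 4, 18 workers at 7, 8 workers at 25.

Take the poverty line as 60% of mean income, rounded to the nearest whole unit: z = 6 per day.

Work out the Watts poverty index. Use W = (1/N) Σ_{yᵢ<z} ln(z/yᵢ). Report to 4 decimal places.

Below the line: 3×3, 9×4 (q = 12 of N = 38).
Log gaps: ln(6/3) = 0.6931 (×3); ln(6/4) = 0.4055 (×9).
W = 5.728628 / 38 = 0.1508.

0.1508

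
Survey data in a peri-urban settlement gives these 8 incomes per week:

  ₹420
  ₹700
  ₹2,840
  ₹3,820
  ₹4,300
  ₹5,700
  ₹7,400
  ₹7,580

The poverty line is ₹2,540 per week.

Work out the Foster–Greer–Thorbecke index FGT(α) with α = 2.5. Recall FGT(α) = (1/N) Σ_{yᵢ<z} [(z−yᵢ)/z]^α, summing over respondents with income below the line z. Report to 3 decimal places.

0.135

Incomes under z: ₹420, ₹700 (q = 2 of N = 8).
Gap ratios (z−y)/z: (2540−420)/2540 = 0.8346; (2540−700)/2540 = 0.7244.
Raised to α = 2.5: 0.63644; 0.44664.
Sum = 1.083080; FGT(2.5) = 1.083080 / 8 = 0.135.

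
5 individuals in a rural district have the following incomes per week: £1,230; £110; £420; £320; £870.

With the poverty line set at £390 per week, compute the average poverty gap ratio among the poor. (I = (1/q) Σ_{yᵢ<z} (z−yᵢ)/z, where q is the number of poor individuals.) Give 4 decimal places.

Below the line: £110, £320 (q = 2 of N = 5).
Shortfall ratios (z−y)/z: 0.7179, 0.1795; sum = 0.897436.
The income-gap ratio divides by q (the poor only): 0.897436 / 2 = 0.4487.

0.4487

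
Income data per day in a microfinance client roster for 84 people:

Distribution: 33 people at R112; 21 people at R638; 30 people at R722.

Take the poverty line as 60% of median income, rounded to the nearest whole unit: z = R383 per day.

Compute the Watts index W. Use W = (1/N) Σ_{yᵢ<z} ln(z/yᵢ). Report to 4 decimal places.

Below z: 33×R112 (q = 33 of N = 84).
Log gaps: ln(383/112) = 1.2295 (×33).
W = 40.574692 / 84 = 0.4830.

0.4830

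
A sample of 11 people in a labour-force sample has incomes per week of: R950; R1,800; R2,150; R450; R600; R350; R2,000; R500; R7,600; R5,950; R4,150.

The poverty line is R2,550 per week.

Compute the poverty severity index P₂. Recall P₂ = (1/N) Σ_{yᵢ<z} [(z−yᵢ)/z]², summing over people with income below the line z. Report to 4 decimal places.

0.2914

Below the line: R350, R450, R500, R600, R950, R1,800, R2,000, R2,150 (q = 8 of N = 11).
Relative gaps: (2550−350)/2550 = 0.8627; (2550−450)/2550 = 0.8235; (2550−500)/2550 = 0.8039; (2550−600)/2550 = 0.7647; (2550−950)/2550 = 0.6275; (2550−1800)/2550 = 0.2941; (2550−2000)/2550 = 0.2157; (2550−2150)/2550 = 0.1569.
Squared: 0.7443; 0.6782; 0.6463; 0.5848; 0.3937; 0.0865; 0.0465; 0.0246.
Sum = 3.204921; P₂ = 3.204921 / 11 = 0.2914.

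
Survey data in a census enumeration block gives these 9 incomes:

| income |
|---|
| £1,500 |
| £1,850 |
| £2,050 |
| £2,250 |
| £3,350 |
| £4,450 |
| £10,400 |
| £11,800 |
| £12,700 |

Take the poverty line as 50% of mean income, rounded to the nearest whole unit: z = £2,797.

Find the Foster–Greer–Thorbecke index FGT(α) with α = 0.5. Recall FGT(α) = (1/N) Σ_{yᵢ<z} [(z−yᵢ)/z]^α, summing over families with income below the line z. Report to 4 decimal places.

Poor units: £1,500, £1,850, £2,050, £2,250 (q = 4 of N = 9).
Relative gaps: (2797−1500)/2797 = 0.4637; (2797−1850)/2797 = 0.3386; (2797−2050)/2797 = 0.2671; (2797−2250)/2797 = 0.1956.
Raised to α = 0.5: 0.68096; 0.58187; 0.51679; 0.44223.
Sum = 2.221856; FGT(0.5) = 2.221856 / 9 = 0.2469.

0.2469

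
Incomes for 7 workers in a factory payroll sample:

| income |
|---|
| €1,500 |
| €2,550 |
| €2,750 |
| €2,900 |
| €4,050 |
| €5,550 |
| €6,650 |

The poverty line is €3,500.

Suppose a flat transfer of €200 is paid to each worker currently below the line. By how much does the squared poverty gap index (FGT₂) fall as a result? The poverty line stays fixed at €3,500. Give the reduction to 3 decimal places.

Before: below the line — €1,500, €2,550, €2,750, €2,900; squared poverty gap index (FGT₂) = 0.06793.
After the €200 transfer: below the line — €1,700, €2,750, €2,950, €3,100; squared poverty gap index (FGT₂) = 0.04974.
Reduction = 0.06793 − 0.04974 = 0.018.

0.018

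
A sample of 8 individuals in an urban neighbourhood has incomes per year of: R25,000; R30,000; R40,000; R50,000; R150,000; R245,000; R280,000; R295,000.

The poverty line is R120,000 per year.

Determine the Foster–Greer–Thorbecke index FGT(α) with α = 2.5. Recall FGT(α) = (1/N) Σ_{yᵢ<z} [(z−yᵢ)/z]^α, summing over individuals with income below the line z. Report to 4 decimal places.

Below z: R25,000, R30,000, R40,000, R50,000 (q = 4 of N = 8).
Normalized shortfalls: (120000−25000)/120000 = 0.7917; (120000−30000)/120000 = 0.7500; (120000−40000)/120000 = 0.6667; (120000−50000)/120000 = 0.5833.
Raised to α = 2.5: 0.55764; 0.48714; 0.36289; 0.25989.
Sum = 1.667561; FGT(2.5) = 1.667561 / 8 = 0.2084.

0.2084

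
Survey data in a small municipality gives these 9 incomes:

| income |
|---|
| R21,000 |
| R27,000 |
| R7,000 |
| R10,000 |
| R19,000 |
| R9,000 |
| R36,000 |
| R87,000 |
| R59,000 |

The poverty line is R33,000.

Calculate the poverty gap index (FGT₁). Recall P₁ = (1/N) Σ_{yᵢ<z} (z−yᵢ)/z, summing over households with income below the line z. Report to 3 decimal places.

Incomes under z: R7,000, R9,000, R10,000, R19,000, R21,000, R27,000 (q = 6 of N = 9).
Relative gaps: (33000−7000)/33000 = 0.7879; (33000−9000)/33000 = 0.7273; (33000−10000)/33000 = 0.6970; (33000−19000)/33000 = 0.4242; (33000−21000)/33000 = 0.3636; (33000−27000)/33000 = 0.1818.
Σ = 3.181818. Dividing by the full population N = 9 gives P₁ = 0.354.

0.354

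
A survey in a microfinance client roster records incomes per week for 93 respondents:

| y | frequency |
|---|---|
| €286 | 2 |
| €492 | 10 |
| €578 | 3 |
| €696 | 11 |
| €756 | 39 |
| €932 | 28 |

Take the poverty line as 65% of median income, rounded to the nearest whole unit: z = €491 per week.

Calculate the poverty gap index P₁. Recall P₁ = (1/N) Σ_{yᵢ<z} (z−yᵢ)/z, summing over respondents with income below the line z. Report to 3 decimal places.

Incomes under z: 2×€286 (q = 2 of N = 93).
Gap ratios (z−y)/z: (491−286)/491 = 0.4175 (×2).
Sum of shortfalls = 0.835031; P₁ averages over all N: 0.835031 / 93 = 0.009.

0.009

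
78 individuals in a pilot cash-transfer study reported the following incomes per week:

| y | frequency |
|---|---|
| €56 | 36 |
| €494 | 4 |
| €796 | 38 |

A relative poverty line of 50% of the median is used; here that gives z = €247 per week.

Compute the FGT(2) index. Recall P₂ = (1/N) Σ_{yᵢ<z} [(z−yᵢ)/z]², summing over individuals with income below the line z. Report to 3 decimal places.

0.276

Below z: 36×€56 (q = 36 of N = 78).
Shortfall ratios: (247−56)/247 = 0.7733 (×36).
Squared: 0.5980 (×36).
Sum = 21.526594; P₂ = 21.526594 / 78 = 0.276.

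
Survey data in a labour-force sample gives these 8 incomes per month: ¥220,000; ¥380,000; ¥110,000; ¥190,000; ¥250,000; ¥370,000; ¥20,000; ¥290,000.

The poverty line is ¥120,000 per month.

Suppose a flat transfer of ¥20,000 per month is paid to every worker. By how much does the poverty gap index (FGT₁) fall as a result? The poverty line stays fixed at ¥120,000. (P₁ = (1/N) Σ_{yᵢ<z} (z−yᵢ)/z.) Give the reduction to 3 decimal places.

0.031

Before: below the line — ¥20,000, ¥110,000; poverty gap index (FGT₁) = 0.11458.
After the ¥20,000 transfer: below the line — ¥40,000; poverty gap index (FGT₁) = 0.08333.
Reduction = 0.11458 − 0.08333 = 0.031.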